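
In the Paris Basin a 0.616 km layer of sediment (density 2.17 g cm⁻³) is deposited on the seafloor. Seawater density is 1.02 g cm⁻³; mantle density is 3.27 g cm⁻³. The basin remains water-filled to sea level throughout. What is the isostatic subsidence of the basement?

0.315 km

Submarine loading: the sediment displaces seawater, and the subsidence is in turn flooded, so s (ρ_m − ρ_w) = t (ρ_sed − ρ_w).
s = 0.616 km × (2.17 − 1.02) / (3.27 − 1.02) = 0.315 km.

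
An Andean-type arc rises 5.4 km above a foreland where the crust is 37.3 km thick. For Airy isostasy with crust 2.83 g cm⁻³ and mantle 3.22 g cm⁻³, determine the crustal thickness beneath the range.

Root depth r = h ρ_c / (ρ_m − ρ_c) = 5.4 km × 2.83 / 0.39 = 39.18 km.
Total thickness = T + h + r = 37.3 km + 5.4 km + 39.18 km = 81.9 km.

81.9 km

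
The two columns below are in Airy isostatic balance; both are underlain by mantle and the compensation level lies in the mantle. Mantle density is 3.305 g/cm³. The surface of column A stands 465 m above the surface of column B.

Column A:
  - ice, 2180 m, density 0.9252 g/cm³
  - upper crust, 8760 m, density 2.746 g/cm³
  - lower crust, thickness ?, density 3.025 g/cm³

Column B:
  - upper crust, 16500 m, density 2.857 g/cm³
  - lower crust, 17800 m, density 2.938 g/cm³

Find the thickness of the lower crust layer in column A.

19200 m

Take the compensation level at the base of the deeper column (depth z_c below the surface of column A) and equate Σ ρ_i t_i down to z_c; mantle fills any gap and the z_c terms cancel.
Column A: 2180×0.9252 + 8760×2.746 + x×3.025 + (z_c − 10940 − x)×3.305
Column B: 465×0 + 16500×2.857 + 17800×2.938 + (z_c − 465 − 34300)×3.305
The z_c×3.305 term appears on both sides and cancels. Collect the known terms of each column as K = Σ(ρt)_known − 3.305 × (depth of known layers): K_A = 26071.896 − 3.305×10940 = −10084.804; K_B = 99436.9 − 3.305×(465 + 34300) = −15461.425.
Balance: K_A − x×(3.305 − 3.025) = K_B, so x = (K_A − K_B)/(3.305 − 3.025) = 5376.62/0.28 = 19200 m.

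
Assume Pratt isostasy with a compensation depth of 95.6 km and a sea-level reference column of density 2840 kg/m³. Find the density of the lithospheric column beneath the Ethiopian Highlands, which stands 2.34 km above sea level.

2770 kg/m³

Pratt balance: ρ_ref D = ρ (D + h).
ρ = ρ_ref D/(D + h) = 2840 × 95.6 km/(95.6 km + 2.34 km) = 2770 kg/m³.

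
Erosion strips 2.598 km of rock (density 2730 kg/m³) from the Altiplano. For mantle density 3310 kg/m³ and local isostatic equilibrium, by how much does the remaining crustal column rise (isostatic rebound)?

Unloading: uplift u = e ρ_c/ρ_m = 2.598 km × 2730/3310 = 2.14 km.

2.14 km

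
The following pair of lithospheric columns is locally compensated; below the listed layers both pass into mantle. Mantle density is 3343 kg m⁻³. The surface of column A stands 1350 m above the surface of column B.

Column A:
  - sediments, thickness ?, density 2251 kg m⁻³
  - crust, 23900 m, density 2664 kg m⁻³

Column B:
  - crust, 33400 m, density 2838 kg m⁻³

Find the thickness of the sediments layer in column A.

Take the compensation level at the base of the deeper column (depth z_c below the surface of column A) and equate Σ ρ_i t_i down to z_c; mantle fills any gap and the z_c terms cancel.
Column A: x×2251 + 23900×2664 + (z_c − 23900 − x)×3343
Column B: 1350×0 + 33400×2838 + (z_c − 1350 − 33400)×3343
The z_c×3343 term appears on both sides and cancels. Collect the known terms of each column as K = Σ(ρt)_known − 3343 × (depth of known layers): K_A = 63669600 − 3343×23900 = −16228100; K_B = 94789200 − 3343×(1350 + 33400) = −21380050.
Balance: K_A − x×(3343 − 2251) = K_B, so x = (K_A − K_B)/(3343 − 2251) = 5151950/1092 = 4720 m.

4720 m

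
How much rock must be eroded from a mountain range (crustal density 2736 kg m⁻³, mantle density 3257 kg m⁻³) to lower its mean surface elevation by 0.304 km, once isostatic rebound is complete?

1.9 km

Net drop Δ = e − u = e − e ρ_c/ρ_m = e (ρ_m − ρ_c)/ρ_m.
e = Δ ρ_m/(ρ_m − ρ_c) = 0.304 km × 3257/521 = 1.9 km.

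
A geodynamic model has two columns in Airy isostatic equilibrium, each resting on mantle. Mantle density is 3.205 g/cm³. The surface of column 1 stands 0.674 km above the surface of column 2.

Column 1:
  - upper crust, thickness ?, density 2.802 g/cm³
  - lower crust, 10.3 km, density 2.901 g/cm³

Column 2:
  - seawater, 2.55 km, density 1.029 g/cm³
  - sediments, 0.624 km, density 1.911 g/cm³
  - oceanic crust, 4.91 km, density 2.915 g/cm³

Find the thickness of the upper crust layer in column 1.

Take the compensation level at the base of the deeper column (depth z_c below the surface of column 1) and equate Σ ρ_i t_i down to z_c; mantle fills any gap and the z_c terms cancel.
Column 1: x×2.802 + 10.3×2.901 + (z_c − 10.3 − x)×3.205
Column 2: 0.674×0 + 2.55×1.029 + 0.624×1.911 + 4.91×2.915 + (z_c − 0.674 − 8.084)×3.205
The z_c×3.205 term appears on both sides and cancels. Collect the known terms of each column as K = Σ(ρt)_known − 3.205 × (depth of known layers): K_1 = 29.8803 − 3.205×10.3 = −3.1312; K_2 = 18.129064 − 3.205×(0.674 + 8.084) = −9.940326.
Balance: K_1 − x×(3.205 − 2.802) = K_2, so x = (K_1 − K_2)/(3.205 − 2.802) = 6.80913/0.403 = 16.9 km.

16.9 km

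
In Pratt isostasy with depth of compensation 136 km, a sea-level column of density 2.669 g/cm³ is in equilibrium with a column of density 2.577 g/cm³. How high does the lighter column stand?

4.86 km

ρ_ref D = ρ (D + h) → h = D (ρ_ref − ρ)/ρ.
h = 136 km × (2.669 − 2.577)/2.577 = 4.86 km.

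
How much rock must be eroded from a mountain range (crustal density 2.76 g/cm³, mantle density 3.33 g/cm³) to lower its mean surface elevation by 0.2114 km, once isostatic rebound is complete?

1.24 km

Net drop Δ = e − u = e − e ρ_c/ρ_m = e (ρ_m − ρ_c)/ρ_m.
e = Δ ρ_m/(ρ_m − ρ_c) = 0.2114 km × 3.33/0.57 = 1.24 km.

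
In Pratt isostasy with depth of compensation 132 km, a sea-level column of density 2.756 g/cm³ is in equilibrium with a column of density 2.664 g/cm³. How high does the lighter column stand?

4.56 km

ρ_ref D = ρ (D + h) → h = D (ρ_ref − ρ)/ρ.
h = 132 km × (2.756 − 2.664)/2.664 = 4.56 km.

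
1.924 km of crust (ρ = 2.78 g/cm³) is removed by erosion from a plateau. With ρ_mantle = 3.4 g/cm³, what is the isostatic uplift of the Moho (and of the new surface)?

Unloading: uplift u = e ρ_c/ρ_m = 1.924 km × 2.78/3.4 = 1.57 km.

1.57 km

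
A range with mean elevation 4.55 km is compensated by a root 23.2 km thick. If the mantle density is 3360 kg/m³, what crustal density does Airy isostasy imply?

2810 kg/m³

ρ_c h = (ρ_m − ρ_c) r → ρ_c (h + r) = ρ_m r → ρ_c = ρ_m r / (h + r).
ρ_c = 3360 × 23.2 km / (4.55 km + 23.2 km) = 2810 kg/m³.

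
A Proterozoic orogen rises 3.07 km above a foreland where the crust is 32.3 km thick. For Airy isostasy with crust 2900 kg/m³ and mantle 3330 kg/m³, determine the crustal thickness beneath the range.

56.1 km

Root depth r = h ρ_c / (ρ_m − ρ_c) = 3.07 km × 2900 / 430 = 20.7 km.
Total thickness = T + h + r = 32.3 km + 3.07 km + 20.7 km = 56.1 km.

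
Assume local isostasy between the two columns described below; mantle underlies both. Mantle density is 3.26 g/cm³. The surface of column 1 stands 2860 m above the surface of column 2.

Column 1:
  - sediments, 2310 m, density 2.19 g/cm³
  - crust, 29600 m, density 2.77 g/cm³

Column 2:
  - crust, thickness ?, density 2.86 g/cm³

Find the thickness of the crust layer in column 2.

19100 m

Take the compensation level at the base of the deeper column (depth z_c below the surface of column 1) and equate Σ ρ_i t_i down to z_c; mantle fills any gap and the z_c terms cancel.
Column 1: 2310×2.19 + 29600×2.77 + (z_c − 31910)×3.26
Column 2: 2860×0 + x×2.86 + (z_c − 2860 − 0 − x)×3.26
The z_c×3.26 term appears on both sides and cancels. Collect the known terms of each column as K = Σ(ρt)_known − 3.26 × (depth of known layers): K_1 = 87050.9 − 3.26×31910 = −16975.7; K_2 = 0 − 3.26×(2860 + 0) = −9323.6.
Balance: K_1 = K_2 − x×(3.26 − 2.86), so x = (K_2 − K_1)/(3.26 − 2.86) = 7652.1/0.4 = 19100 m.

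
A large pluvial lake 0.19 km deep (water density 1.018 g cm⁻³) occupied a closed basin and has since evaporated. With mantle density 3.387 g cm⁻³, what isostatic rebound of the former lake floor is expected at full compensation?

u = d ρ_w/ρ_m = 0.19 km × 1.018/3.387 = 0.0571 km.

0.0571 km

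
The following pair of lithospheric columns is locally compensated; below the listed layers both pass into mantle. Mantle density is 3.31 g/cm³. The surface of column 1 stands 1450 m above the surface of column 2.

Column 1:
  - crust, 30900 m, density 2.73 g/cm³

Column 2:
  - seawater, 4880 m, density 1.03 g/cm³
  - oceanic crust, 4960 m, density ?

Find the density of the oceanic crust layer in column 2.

2.91 g/cm³

Take the compensation level at the base of the deeper column (depth z_c below the surface of column 1) and equate Σ ρ_i t_i down to z_c; mantle fills any gap and the z_c terms cancel.
Column 1: 30900×2.73 + (z_c − 30900)×3.31
Column 2: 1450×0 + 4880×1.03 + 4960×ρ + (z_c − 1450 − 9840)×3.31
The z_c×3.31 term appears on both sides and cancels. Collect the known terms of each column as K = Σ(ρt)_known − 3.31 × (depth of known layers): K_1 = 84357 − 3.31×30900 = −17922; K_2 = 5026.4 − 3.31×(1450 + 9840) = −32343.5.
Balance: K_1 = K_2 + 4960×ρ, so ρ = (K_1 − K_2)/4960 = 14421.5/4960 = 2.91 g/cm³.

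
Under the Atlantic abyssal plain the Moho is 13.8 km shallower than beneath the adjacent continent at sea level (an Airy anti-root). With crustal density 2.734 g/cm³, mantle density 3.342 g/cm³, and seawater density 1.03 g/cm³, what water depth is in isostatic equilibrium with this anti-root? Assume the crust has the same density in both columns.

4.92 km

Replacing a thickness d of crust by seawater at the top must be balanced by replacing crust with mantle at the base: d (ρ_c − ρ_w) = a (ρ_m − ρ_c).
d = a (ρ_m − ρ_c)/(ρ_c − ρ_w) = 13.8 km × 0.608/1.704 = 4.92 km.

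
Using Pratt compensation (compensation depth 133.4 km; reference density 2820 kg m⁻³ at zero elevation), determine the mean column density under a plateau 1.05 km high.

2800 kg m⁻³

Pratt balance: ρ_ref D = ρ (D + h).
ρ = ρ_ref D/(D + h) = 2820 × 133.4 km/(133.4 km + 1.05 km) = 2800 kg m⁻³.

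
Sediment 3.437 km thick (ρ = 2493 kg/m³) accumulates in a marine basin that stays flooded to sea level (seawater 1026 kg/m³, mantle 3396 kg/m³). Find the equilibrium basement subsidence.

Submarine loading: the sediment displaces seawater, and the subsidence is in turn flooded, so s (ρ_m − ρ_w) = t (ρ_sed − ρ_w).
s = 3.437 km × (2493 − 1026) / (3396 − 1026) = 2.13 km.

2.13 km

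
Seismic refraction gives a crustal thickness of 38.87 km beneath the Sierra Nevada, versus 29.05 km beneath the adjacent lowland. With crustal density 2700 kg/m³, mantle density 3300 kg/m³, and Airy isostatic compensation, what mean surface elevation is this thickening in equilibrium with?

Excess crust Δ = 38.87 km − 29.05 km = 9.82 km, split between elevation h and root r with h + r = Δ.
Airy balance ρ_c h = (ρ_m − ρ_c) r gives r = h ρ_c/(ρ_m − ρ_c), so h (1 + ρ_c/(ρ_m − ρ_c)) = Δ, i.e. h = Δ (ρ_m − ρ_c)/ρ_m.
h = 9.82 km × 600/3300 = 1.79 km.

1.79 km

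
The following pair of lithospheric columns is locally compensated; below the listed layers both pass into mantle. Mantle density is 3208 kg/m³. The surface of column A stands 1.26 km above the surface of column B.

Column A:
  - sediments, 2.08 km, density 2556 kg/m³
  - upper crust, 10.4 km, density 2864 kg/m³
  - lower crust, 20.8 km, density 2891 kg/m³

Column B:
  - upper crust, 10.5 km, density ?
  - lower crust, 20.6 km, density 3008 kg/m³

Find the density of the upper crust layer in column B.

2890 kg/m³

Take the compensation level at the base of the deeper column (depth z_c below the surface of column A) and equate Σ ρ_i t_i down to z_c; mantle fills any gap and the z_c terms cancel.
Column A: 2.08×2556 + 10.4×2864 + 20.8×2891 + (z_c − 33.28)×3208
Column B: 1.26×0 + 10.5×ρ + 20.6×3008 + (z_c − 1.26 − 31.1)×3208
The z_c×3208 term appears on both sides and cancels. Collect the known terms of each column as K = Σ(ρt)_known − 3208 × (depth of known layers): K_A = 95234.88 − 3208×33.28 = −11527.36; K_B = 61964.8 − 3208×(1.26 + 31.1) = −41846.08.
Balance: K_A = K_B + 10.5×ρ, so ρ = (K_A − K_B)/10.5 = 30318.7/10.5 = 2890 kg/m³.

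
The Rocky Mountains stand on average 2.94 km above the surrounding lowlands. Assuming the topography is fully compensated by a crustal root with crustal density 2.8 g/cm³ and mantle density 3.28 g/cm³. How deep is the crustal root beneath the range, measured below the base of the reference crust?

Equating mass per unit area of the two columns: the weight of the topography is balanced by the buoyancy of the root, ρ_c h = (ρ_m − ρ_c) r.
r = h · ρ_c / (ρ_m − ρ_c) = 2.94 km × 2.8 / (3.28 − 2.8) = 17.1 km.

17.1 km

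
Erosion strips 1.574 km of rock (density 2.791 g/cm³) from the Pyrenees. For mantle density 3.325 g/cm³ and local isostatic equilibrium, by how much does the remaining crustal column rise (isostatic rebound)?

1.32 km

Unloading: uplift u = e ρ_c/ρ_m = 1.574 km × 2.791/3.325 = 1.32 km.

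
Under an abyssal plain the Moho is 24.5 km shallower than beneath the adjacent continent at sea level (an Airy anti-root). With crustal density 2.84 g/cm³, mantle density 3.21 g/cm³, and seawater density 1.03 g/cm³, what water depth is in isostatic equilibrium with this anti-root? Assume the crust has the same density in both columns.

5.01 km

Replacing a thickness d of crust by seawater at the top must be balanced by replacing crust with mantle at the base: d (ρ_c − ρ_w) = a (ρ_m − ρ_c).
d = a (ρ_m − ρ_c)/(ρ_c − ρ_w) = 24.5 km × 0.37/1.81 = 5.01 km.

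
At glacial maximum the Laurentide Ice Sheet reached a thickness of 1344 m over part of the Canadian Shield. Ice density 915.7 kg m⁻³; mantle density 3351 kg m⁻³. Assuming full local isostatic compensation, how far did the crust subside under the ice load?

By Archimedes' principle applied to the lithosphere: the ice load ρ_ice t is balanced by mantle displaced below, ρ_m s.
s = t ρ_ice / ρ_m = 1344 m × 915.7/3351 = 367 m.

367 m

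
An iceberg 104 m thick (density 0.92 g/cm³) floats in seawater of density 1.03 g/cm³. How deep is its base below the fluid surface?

Draft d = t ρ_obj/ρ_fluid = 104 m × 0.92/1.03 = 92.9 m.

92.9 m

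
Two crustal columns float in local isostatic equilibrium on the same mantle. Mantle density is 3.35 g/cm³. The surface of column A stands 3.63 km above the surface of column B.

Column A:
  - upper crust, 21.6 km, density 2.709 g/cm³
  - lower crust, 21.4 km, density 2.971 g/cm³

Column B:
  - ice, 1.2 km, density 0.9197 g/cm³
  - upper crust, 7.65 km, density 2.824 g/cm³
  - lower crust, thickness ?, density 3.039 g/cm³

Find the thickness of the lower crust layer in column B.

Take the compensation level at the base of the deeper column (depth z_c below the surface of column A) and equate Σ ρ_i t_i down to z_c; mantle fills any gap and the z_c terms cancel.
Column A: 21.6×2.709 + 21.4×2.971 + (z_c − 43)×3.35
Column B: 3.63×0 + 1.2×0.9197 + 7.65×2.824 + x×3.039 + (z_c − 3.63 − 8.85 − x)×3.35
The z_c×3.35 term appears on both sides and cancels. Collect the known terms of each column as K = Σ(ρt)_known − 3.35 × (depth of known layers): K_A = 122.0938 − 3.35×43 = −21.9562; K_B = 22.70724 − 3.35×(3.63 + 8.85) = −19.10076.
Balance: K_A = K_B − x×(3.35 − 3.039), so x = (K_B − K_A)/(3.35 − 3.039) = 2.85544/0.311 = 9.18 km.

9.18 km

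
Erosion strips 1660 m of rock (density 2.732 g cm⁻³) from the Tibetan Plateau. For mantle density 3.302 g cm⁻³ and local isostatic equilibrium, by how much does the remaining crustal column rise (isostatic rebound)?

1370 m

Unloading: uplift u = e ρ_c/ρ_m = 1660 m × 2.732/3.302 = 1370 m.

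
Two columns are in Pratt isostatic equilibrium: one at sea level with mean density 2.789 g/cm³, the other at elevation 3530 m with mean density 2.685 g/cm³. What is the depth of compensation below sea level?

91100 m

ρ_ref D = ρ (D + h) → D (ρ_ref − ρ) = ρ h.
D = ρ h/(ρ_ref − ρ) = 2.685 × 3530 m/(2.789 − 2.685) = 91100 m.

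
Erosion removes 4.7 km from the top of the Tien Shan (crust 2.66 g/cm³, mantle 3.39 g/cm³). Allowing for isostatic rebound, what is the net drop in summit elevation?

Rebound u = e ρ_c/ρ_m = 4.7 km × 2.66/3.39 = 3.688 km.
Net surface drop = e − u = 4.7 km − 3.688 km = e (ρ_m − ρ_c)/ρ_m = 1.01 km.

1.01 km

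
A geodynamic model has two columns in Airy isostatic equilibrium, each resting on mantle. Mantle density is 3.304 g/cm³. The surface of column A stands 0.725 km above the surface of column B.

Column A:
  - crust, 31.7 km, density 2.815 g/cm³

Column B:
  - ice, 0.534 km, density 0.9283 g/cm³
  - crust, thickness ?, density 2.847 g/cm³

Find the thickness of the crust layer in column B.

Take the compensation level at the base of the deeper column (depth z_c below the surface of column A) and equate Σ ρ_i t_i down to z_c; mantle fills any gap and the z_c terms cancel.
Column A: 31.7×2.815 + (z_c − 31.7)×3.304
Column B: 0.725×0 + 0.534×0.9283 + x×2.847 + (z_c − 0.725 − 0.534 − x)×3.304
The z_c×3.304 term appears on both sides and cancels. Collect the known terms of each column as K = Σ(ρt)_known − 3.304 × (depth of known layers): K_A = 89.2355 − 3.304×31.7 = −15.5013; K_B = 0.4957122 − 3.304×(0.725 + 0.534) = −3.6640238.
Balance: K_A = K_B − x×(3.304 − 2.847), so x = (K_B − K_A)/(3.304 − 2.847) = 11.8373/0.457 = 25.9 km.

25.9 km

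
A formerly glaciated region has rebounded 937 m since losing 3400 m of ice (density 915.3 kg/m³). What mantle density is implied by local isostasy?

ρ_m = ρ_ice t / u = 915.3 × 3400 m/937 m = 3320 kg/m³.

3320 kg/m³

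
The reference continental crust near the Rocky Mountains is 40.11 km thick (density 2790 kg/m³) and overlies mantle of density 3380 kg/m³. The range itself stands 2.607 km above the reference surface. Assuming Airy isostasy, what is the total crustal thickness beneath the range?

55 km

Root depth r = h ρ_c / (ρ_m − ρ_c) = 2.607 km × 2790 / 590 = 12.33 km.
Total thickness = T + h + r = 40.11 km + 2.607 km + 12.33 km = 55 km.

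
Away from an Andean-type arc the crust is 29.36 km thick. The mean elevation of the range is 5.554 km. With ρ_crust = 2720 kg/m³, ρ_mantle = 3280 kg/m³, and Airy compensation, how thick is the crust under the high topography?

Root depth r = h ρ_c / (ρ_m − ρ_c) = 5.554 km × 2720 / 560 = 26.98 km.
Total thickness = T + h + r = 29.36 km + 5.554 km + 26.98 km = 61.9 km.

61.9 km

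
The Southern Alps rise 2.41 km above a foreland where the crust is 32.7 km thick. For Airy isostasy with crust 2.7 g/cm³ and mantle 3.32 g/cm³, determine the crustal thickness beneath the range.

Root depth r = h ρ_c / (ρ_m − ρ_c) = 2.41 km × 2.7 / 0.62 = 10.5 km.
Total thickness = T + h + r = 32.7 km + 2.41 km + 10.5 km = 45.6 km.

45.6 km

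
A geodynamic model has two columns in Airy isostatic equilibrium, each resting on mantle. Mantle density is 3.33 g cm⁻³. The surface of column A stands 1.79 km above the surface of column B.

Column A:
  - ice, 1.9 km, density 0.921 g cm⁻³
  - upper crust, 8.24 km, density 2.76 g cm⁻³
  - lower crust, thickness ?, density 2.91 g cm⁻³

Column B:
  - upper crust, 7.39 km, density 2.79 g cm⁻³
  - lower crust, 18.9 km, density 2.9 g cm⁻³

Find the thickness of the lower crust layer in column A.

Take the compensation level at the base of the deeper column (depth z_c below the surface of column A) and equate Σ ρ_i t_i down to z_c; mantle fills any gap and the z_c terms cancel.
Column A: 1.9×0.921 + 8.24×2.76 + x×2.91 + (z_c − 10.14 − x)×3.33
Column B: 1.79×0 + 7.39×2.79 + 18.9×2.9 + (z_c − 1.79 − 26.29)×3.33
The z_c×3.33 term appears on both sides and cancels. Collect the known terms of each column as K = Σ(ρt)_known − 3.33 × (depth of known layers): K_A = 24.4923 − 3.33×10.14 = −9.2739; K_B = 75.4281 − 3.33×(1.79 + 26.29) = −18.0783.
Balance: K_A − x×(3.33 − 2.91) = K_B, so x = (K_A − K_B)/(3.33 − 2.91) = 8.8044/0.42 = 21 km.

21 km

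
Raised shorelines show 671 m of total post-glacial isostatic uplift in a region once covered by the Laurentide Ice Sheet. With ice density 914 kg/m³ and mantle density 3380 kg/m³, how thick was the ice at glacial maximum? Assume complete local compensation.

2480 m

u = t ρ_ice/ρ_m → t = u ρ_m/ρ_ice = 671 m × 3380/914 = 2480 m.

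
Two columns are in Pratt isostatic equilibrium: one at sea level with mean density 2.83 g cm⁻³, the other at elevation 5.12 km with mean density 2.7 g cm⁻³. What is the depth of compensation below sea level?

106 km

ρ_ref D = ρ (D + h) → D (ρ_ref − ρ) = ρ h.
D = ρ h/(ρ_ref − ρ) = 2.7 × 5.12 km/(2.83 − 2.7) = 106 km.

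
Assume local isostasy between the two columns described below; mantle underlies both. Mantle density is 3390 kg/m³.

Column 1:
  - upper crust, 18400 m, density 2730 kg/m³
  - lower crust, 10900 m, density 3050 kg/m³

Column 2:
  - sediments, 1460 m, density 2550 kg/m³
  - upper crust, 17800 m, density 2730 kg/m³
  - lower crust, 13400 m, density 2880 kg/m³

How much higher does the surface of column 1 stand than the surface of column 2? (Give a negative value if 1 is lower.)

−1170 m

For any compensation level in the mantle, the mantle terms cancel and isostasy reduces to e = (Σt_1 − Σt_2) − (Σ(ρt)_1 − Σ(ρt)_2) / ρ_m.
Σt_1 = 29300 m; Σt_2 = 32660 m; Σ(ρt)_1 = 83477000; Σ(ρt)_2 = 90909000 (in m·kg/m³).
e = (29300 − 32660) − (83477000 − 90909000) / 3390 = −1170 m.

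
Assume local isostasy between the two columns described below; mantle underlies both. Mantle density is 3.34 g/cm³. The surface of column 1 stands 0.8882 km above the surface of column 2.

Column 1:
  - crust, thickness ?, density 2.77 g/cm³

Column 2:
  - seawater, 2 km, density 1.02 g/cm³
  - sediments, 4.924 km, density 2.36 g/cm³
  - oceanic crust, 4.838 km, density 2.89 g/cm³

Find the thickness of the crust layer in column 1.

Take the compensation level at the base of the deeper column (depth z_c below the surface of column 1) and equate Σ ρ_i t_i down to z_c; mantle fills any gap and the z_c terms cancel.
Column 1: x×2.77 + (z_c − 0 − x)×3.34
Column 2: 0.8882×0 + 2×1.02 + 4.924×2.36 + 4.838×2.89 + (z_c − 0.8882 − 11.762)×3.34
The z_c×3.34 term appears on both sides and cancels. Collect the known terms of each column as K = Σ(ρt)_known − 3.34 × (depth of known layers): K_1 = 0 − 3.34×0 = 0; K_2 = 27.64246 − 3.34×(0.8882 + 11.762) = −14.609208.
Balance: K_1 − x×(3.34 − 2.77) = K_2, so x = (K_1 − K_2)/(3.34 − 2.77) = 14.6092/0.57 = 25.6 km.

25.6 km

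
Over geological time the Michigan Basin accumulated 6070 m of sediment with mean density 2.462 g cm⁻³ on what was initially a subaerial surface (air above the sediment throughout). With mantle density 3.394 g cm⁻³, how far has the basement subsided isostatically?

4400 m

Subaerial load: s = t ρ_sed / ρ_m = 6070 m × 2.462/3.394 = 4400 m.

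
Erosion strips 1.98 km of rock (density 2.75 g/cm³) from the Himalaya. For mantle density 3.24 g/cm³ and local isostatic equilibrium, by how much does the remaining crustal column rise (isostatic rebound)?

Unloading: uplift u = e ρ_c/ρ_m = 1.98 km × 2.75/3.24 = 1.68 km.

1.68 km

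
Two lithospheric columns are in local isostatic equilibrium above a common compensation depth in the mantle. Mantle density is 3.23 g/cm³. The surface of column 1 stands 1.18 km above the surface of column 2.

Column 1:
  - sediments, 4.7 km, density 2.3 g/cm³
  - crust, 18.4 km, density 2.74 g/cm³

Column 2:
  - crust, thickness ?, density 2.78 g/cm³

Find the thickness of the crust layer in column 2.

21.3 km

Take the compensation level at the base of the deeper column (depth z_c below the surface of column 1) and equate Σ ρ_i t_i down to z_c; mantle fills any gap and the z_c terms cancel.
Column 1: 4.7×2.3 + 18.4×2.74 + (z_c − 23.1)×3.23
Column 2: 1.18×0 + x×2.78 + (z_c − 1.18 − 0 − x)×3.23
The z_c×3.23 term appears on both sides and cancels. Collect the known terms of each column as K = Σ(ρt)_known − 3.23 × (depth of known layers): K_1 = 61.226 − 3.23×23.1 = −13.387; K_2 = 0 − 3.23×(1.18 + 0) = −3.8114.
Balance: K_1 = K_2 − x×(3.23 − 2.78), so x = (K_2 − K_1)/(3.23 − 2.78) = 9.5756/0.45 = 21.3 km.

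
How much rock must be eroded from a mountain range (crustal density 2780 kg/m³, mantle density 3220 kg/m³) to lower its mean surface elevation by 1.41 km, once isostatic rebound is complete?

10.3 km

Net drop Δ = e − u = e − e ρ_c/ρ_m = e (ρ_m − ρ_c)/ρ_m.
e = Δ ρ_m/(ρ_m − ρ_c) = 1.41 km × 3220/440 = 10.3 km.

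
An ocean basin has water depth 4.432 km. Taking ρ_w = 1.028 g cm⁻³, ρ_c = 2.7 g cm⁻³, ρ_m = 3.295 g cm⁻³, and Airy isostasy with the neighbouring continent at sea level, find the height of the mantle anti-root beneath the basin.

For local isostatic compensation: replacing crust with seawater at the top is compensated by replacing crust with mantle at the base: d (ρ_c − ρ_w) = a (ρ_m − ρ_c).
a = d (ρ_c − ρ_w)/(ρ_m − ρ_c) = 4.432 km × 1.672/0.595 = 12.5 km.

12.5 km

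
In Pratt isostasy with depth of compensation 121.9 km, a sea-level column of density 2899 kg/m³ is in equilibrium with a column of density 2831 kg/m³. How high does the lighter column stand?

ρ_ref D = ρ (D + h) → h = D (ρ_ref − ρ)/ρ.
h = 121.9 km × (2899 − 2831)/2831 = 2.93 km.

2.93 km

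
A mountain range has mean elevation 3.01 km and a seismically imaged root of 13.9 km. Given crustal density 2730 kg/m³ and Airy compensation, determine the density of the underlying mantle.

3320 kg/m³

Airy balance: ρ_c h = (ρ_m − ρ_c) r → ρ_m = ρ_c (1 + h/r).
ρ_m = 2730 × (1 + 3.01 km/13.9 km) = 3320 kg/m³.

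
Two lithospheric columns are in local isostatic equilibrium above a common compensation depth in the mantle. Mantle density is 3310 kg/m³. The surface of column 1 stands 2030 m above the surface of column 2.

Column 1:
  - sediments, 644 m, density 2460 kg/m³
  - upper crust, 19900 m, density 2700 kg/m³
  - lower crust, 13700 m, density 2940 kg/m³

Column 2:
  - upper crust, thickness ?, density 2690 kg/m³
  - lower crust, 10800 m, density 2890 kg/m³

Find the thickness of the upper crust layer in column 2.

Take the compensation level at the base of the deeper column (depth z_c below the surface of column 1) and equate Σ ρ_i t_i down to z_c; mantle fills any gap and the z_c terms cancel.
Column 1: 644×2460 + 19900×2700 + 13700×2940 + (z_c − 34244)×3310
Column 2: 2030×0 + x×2690 + 10800×2890 + (z_c − 2030 − 10800 − x)×3310
The z_c×3310 term appears on both sides and cancels. Collect the known terms of each column as K = Σ(ρt)_known − 3310 × (depth of known layers): K_1 = 95592240 − 3310×34244 = −17755400; K_2 = 31212000 − 3310×(2030 + 10800) = −11255300.
Balance: K_1 = K_2 − x×(3310 − 2690), so x = (K_2 − K_1)/(3310 − 2690) = 6500100/620 = 10500 m.

10500 m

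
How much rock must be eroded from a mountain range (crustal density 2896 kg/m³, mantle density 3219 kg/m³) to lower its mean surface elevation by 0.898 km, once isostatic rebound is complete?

Net drop Δ = e − u = e − e ρ_c/ρ_m = e (ρ_m − ρ_c)/ρ_m.
e = Δ ρ_m/(ρ_m − ρ_c) = 0.898 km × 3219/323 = 8.95 km.

8.95 km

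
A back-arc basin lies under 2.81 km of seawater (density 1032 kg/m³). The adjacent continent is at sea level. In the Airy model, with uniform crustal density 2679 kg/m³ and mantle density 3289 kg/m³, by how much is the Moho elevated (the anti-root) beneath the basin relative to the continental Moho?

7.59 km

For local isostatic compensation: replacing crust with seawater at the top is compensated by replacing crust with mantle at the base: d (ρ_c − ρ_w) = a (ρ_m − ρ_c).
a = d (ρ_c − ρ_w)/(ρ_m − ρ_c) = 2.81 km × 1647/610 = 7.59 km.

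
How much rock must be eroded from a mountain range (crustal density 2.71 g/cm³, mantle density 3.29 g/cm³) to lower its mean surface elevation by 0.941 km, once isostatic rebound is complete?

Net drop Δ = e − u = e − e ρ_c/ρ_m = e (ρ_m − ρ_c)/ρ_m.
e = Δ ρ_m/(ρ_m − ρ_c) = 0.941 km × 3.29/0.58 = 5.34 km.

5.34 km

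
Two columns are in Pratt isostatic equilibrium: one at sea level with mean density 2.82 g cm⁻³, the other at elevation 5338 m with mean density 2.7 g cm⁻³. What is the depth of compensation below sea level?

120000 m

ρ_ref D = ρ (D + h) → D (ρ_ref − ρ) = ρ h.
D = ρ h/(ρ_ref − ρ) = 2.7 × 5338 m/(2.82 − 2.7) = 120000 m.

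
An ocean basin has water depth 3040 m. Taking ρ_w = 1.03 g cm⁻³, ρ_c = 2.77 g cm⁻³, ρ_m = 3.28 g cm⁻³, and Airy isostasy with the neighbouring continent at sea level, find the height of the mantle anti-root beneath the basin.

10400 m

Isostatic balance requires: replacing crust with seawater at the top is compensated by replacing crust with mantle at the base: d (ρ_c − ρ_w) = a (ρ_m − ρ_c).
a = d (ρ_c − ρ_w)/(ρ_m − ρ_c) = 3040 m × 1.74/0.51 = 10400 m.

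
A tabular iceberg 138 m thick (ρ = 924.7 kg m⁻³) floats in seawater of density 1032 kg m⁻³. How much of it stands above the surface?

Floating equilibrium: submerged depth d = t ρ_obj/ρ_fluid = 138 m × 924.7/1032 = 123.7 m.
Freeboard = t − d = 138 m − 123.7 m = 14.3 m.

14.3 m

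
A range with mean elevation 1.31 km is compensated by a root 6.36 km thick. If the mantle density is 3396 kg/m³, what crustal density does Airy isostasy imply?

2820 kg/m³

ρ_c h = (ρ_m − ρ_c) r → ρ_c (h + r) = ρ_m r → ρ_c = ρ_m r / (h + r).
ρ_c = 3396 × 6.36 km / (1.31 km + 6.36 km) = 2820 kg/m³.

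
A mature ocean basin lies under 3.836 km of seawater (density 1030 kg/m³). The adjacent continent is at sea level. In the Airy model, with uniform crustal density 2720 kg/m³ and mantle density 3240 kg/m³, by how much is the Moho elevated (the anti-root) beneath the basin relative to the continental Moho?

Equating mass per unit area of the two columns: replacing crust with seawater at the top is compensated by replacing crust with mantle at the base: d (ρ_c − ρ_w) = a (ρ_m − ρ_c).
a = d (ρ_c − ρ_w)/(ρ_m − ρ_c) = 3.836 km × 1690/520 = 12.5 km.

12.5 km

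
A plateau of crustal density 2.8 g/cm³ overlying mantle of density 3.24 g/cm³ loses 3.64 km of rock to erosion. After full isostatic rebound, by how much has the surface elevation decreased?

Rebound u = e ρ_c/ρ_m = 3.64 km × 2.8/3.24 = 3.146 km.
Net surface drop = e − u = 3.64 km − 3.146 km = e (ρ_m − ρ_c)/ρ_m = 0.494 km.

0.494 km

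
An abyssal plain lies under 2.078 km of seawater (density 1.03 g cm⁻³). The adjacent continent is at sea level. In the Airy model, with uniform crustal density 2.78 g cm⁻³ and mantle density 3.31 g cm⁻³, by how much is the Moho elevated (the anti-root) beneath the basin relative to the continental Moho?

Equating mass per unit area of the two columns: replacing crust with seawater at the top is compensated by replacing crust with mantle at the base: d (ρ_c − ρ_w) = a (ρ_m − ρ_c).
a = d (ρ_c − ρ_w)/(ρ_m − ρ_c) = 2.078 km × 1.75/0.53 = 6.86 km.

6.86 km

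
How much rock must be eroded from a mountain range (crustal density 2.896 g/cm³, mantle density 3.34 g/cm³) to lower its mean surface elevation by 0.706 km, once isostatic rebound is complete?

Net drop Δ = e − u = e − e ρ_c/ρ_m = e (ρ_m − ρ_c)/ρ_m.
e = Δ ρ_m/(ρ_m − ρ_c) = 0.706 km × 3.34/0.444 = 5.31 km.

5.31 km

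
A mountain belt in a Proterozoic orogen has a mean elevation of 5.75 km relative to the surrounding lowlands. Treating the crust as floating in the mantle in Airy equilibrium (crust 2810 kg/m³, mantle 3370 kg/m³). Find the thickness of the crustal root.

Balancing pressure at the compensation depth: the weight of the topography is balanced by the buoyancy of the root, ρ_c h = (ρ_m − ρ_c) r.
r = h · ρ_c / (ρ_m − ρ_c) = 5.75 km × 2810 / (3370 − 2810) = 28.9 km.

28.9 km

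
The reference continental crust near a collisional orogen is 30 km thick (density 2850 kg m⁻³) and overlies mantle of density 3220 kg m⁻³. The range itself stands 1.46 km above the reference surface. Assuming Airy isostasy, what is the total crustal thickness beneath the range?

Root depth r = h ρ_c / (ρ_m − ρ_c) = 1.46 km × 2850 / 370 = 11.25 km.
Total thickness = T + h + r = 30 km + 1.46 km + 11.25 km = 42.7 km.

42.7 km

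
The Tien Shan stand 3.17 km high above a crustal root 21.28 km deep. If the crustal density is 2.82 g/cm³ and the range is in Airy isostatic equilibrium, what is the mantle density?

3.24 g/cm³

Airy balance: ρ_c h = (ρ_m − ρ_c) r → ρ_m = ρ_c (1 + h/r).
ρ_m = 2.82 × (1 + 3.17 km/21.28 km) = 3.24 g/cm³.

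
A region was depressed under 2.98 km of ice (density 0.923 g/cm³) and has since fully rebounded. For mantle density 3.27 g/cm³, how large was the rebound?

Removing the load lets mantle flow back in; uplift u satisfies ρ_ice t = ρ_m u.
u = t ρ_ice/ρ_m = 2.98 km × 0.923/3.27 = 0.841 km.

0.841 km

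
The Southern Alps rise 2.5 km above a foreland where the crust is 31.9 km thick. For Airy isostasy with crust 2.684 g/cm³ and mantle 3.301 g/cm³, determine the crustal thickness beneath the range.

45.3 km

Root depth r = h ρ_c / (ρ_m − ρ_c) = 2.5 km × 2.684 / 0.617 = 10.88 km.
Total thickness = T + h + r = 31.9 km + 2.5 km + 10.88 km = 45.3 km.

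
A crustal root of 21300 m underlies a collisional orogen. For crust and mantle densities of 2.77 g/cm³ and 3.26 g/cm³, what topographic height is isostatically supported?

3770 m

In Airy isostatic equilibrium: ρ_c h = (ρ_m − ρ_c) r.
h = r (ρ_m − ρ_c) / ρ_c = 21300 m × (3.26 − 2.77) / 2.77 = 3770 m.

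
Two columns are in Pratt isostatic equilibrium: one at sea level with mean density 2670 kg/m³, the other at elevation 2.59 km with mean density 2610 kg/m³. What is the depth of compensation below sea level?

113 km

ρ_ref D = ρ (D + h) → D (ρ_ref − ρ) = ρ h.
D = ρ h/(ρ_ref − ρ) = 2610 × 2.59 km/(2670 − 2610) = 113 km.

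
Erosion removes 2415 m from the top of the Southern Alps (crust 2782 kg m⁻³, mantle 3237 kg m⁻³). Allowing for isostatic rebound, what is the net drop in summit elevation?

Rebound u = e ρ_c/ρ_m = 2415 m × 2782/3237 = 2076 m.
Net surface drop = e − u = 2415 m − 2076 m = e (ρ_m − ρ_c)/ρ_m = 339 m.

339 m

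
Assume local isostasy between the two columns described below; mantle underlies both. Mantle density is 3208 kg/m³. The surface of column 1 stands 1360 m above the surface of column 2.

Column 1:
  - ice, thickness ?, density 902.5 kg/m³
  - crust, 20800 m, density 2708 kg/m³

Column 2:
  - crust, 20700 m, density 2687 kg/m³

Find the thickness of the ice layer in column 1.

2060 m

Take the compensation level at the base of the deeper column (depth z_c below the surface of column 1) and equate Σ ρ_i t_i down to z_c; mantle fills any gap and the z_c terms cancel.
Column 1: x×902.5 + 20800×2708 + (z_c − 20800 − x)×3208
Column 2: 1360×0 + 20700×2687 + (z_c − 1360 − 20700)×3208
The z_c×3208 term appears on both sides and cancels. Collect the known terms of each column as K = Σ(ρt)_known − 3208 × (depth of known layers): K_1 = 56326400 − 3208×20800 = −10400000; K_2 = 55620900 − 3208×(1360 + 20700) = −15147580.
Balance: K_1 − x×(3208 − 902.5) = K_2, so x = (K_1 − K_2)/(3208 − 902.5) = 4747580/2305.5 = 2060 m.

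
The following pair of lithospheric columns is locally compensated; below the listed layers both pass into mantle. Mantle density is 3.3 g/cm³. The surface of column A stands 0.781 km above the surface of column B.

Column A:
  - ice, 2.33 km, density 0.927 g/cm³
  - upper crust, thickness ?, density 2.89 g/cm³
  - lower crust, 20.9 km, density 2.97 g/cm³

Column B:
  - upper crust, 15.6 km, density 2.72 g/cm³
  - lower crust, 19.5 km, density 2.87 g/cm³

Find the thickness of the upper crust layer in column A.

18.5 km

Take the compensation level at the base of the deeper column (depth z_c below the surface of column A) and equate Σ ρ_i t_i down to z_c; mantle fills any gap and the z_c terms cancel.
Column A: 2.33×0.927 + x×2.89 + 20.9×2.97 + (z_c − 23.23 − x)×3.3
Column B: 0.781×0 + 15.6×2.72 + 19.5×2.87 + (z_c − 0.781 − 35.1)×3.3
The z_c×3.3 term appears on both sides and cancels. Collect the known terms of each column as K = Σ(ρt)_known − 3.3 × (depth of known layers): K_A = 64.23291 − 3.3×23.23 = −12.42609; K_B = 98.397 − 3.3×(0.781 + 35.1) = −20.0103.
Balance: K_A − x×(3.3 − 2.89) = K_B, so x = (K_A − K_B)/(3.3 − 2.89) = 7.58421/0.41 = 18.5 km.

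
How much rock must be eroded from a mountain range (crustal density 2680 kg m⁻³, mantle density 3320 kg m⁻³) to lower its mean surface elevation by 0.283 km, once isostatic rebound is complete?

Net drop Δ = e − u = e − e ρ_c/ρ_m = e (ρ_m − ρ_c)/ρ_m.
e = Δ ρ_m/(ρ_m − ρ_c) = 0.283 km × 3320/640 = 1.47 km.

1.47 km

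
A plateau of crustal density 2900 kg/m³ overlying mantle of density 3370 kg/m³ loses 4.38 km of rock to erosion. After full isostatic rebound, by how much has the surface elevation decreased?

Rebound u = e ρ_c/ρ_m = 4.38 km × 2900/3370 = 3.769 km.
Net surface drop = e − u = 4.38 km − 3.769 km = e (ρ_m − ρ_c)/ρ_m = 0.611 km.

0.611 km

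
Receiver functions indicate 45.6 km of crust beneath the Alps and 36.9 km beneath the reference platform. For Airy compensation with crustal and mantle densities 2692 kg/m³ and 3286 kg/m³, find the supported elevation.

1.57 km

Excess crust Δ = 45.6 km − 36.9 km = 8.7 km, split between elevation h and root r with h + r = Δ.
Airy balance ρ_c h = (ρ_m − ρ_c) r gives r = h ρ_c/(ρ_m − ρ_c), so h (1 + ρ_c/(ρ_m − ρ_c)) = Δ, i.e. h = Δ (ρ_m − ρ_c)/ρ_m.
h = 8.7 km × 594/3286 = 1.57 km.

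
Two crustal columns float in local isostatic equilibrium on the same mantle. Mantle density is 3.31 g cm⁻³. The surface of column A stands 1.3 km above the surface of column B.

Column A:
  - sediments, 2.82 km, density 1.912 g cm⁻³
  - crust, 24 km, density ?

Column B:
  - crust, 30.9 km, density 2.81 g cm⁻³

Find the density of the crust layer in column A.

2.65 g cm⁻³

Take the compensation level at the base of the deeper column (depth z_c below the surface of column A) and equate Σ ρ_i t_i down to z_c; mantle fills any gap and the z_c terms cancel.
Column A: 2.82×1.912 + 24×ρ + (z_c − 26.82)×3.31
Column B: 1.3×0 + 30.9×2.81 + (z_c − 1.3 − 30.9)×3.31
The z_c×3.31 term appears on both sides and cancels. Collect the known terms of each column as K = Σ(ρt)_known − 3.31 × (depth of known layers): K_A = 5.39184 − 3.31×26.82 = −83.38236; K_B = 86.829 − 3.31×(1.3 + 30.9) = −19.753.
Balance: K_A + 24×ρ = K_B, so ρ = (K_B − K_A)/24 = 63.6294/24 = 2.65 g cm⁻³.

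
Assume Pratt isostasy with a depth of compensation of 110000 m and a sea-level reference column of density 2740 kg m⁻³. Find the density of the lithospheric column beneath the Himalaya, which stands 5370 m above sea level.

Pratt balance: ρ_ref D = ρ (D + h).
ρ = ρ_ref D/(D + h) = 2740 × 110000 m/(110000 m + 5370 m) = 2610 kg m⁻³.

2610 kg m⁻³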